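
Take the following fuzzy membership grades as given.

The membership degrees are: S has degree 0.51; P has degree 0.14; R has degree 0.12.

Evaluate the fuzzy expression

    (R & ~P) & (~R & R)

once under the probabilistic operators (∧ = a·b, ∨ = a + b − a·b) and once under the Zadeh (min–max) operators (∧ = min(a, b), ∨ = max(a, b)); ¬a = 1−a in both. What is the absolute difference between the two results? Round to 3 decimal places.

0.109

Under probabilistic:
  ~P = 1 − 0.1400 = 0.8600
  R & ~P = a·b on (0.1200, 0.8600) = 0.1032
  ~R = 1 − 0.1200 = 0.8800
  ~R & R = a·b on (0.8800, 0.1200) = 0.1056
  (R & ~P) & (~R & R) = a·b on (0.1032, 0.1056) = 0.0109
  → value = 0.0109
Under Zadeh (min–max):
  ~P = 1 − 0.14 = 0.86
  R & ~P = min(a, b) on (0.12, 0.86) = 0.12
  ~R = 1 − 0.12 = 0.88
  ~R & R = min(a, b) on (0.88, 0.12) = 0.12
  (R & ~P) & (~R & R) = min(a, b) on (0.12, 0.12) = 0.12
  → value = 0.1200
|0.0109 − 0.1200| = 0.109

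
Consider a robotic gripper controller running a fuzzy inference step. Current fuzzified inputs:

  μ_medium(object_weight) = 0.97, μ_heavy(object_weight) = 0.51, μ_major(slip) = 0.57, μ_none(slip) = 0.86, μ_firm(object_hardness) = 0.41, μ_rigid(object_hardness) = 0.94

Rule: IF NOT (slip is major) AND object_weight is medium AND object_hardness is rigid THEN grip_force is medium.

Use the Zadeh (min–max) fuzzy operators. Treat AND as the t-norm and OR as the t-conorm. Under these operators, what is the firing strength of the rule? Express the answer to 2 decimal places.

0.43

firing strength: ¬major=1−0.57=0.43, medium=0.97, rigid=0.94; AND[min(a, b)] → w = 0.43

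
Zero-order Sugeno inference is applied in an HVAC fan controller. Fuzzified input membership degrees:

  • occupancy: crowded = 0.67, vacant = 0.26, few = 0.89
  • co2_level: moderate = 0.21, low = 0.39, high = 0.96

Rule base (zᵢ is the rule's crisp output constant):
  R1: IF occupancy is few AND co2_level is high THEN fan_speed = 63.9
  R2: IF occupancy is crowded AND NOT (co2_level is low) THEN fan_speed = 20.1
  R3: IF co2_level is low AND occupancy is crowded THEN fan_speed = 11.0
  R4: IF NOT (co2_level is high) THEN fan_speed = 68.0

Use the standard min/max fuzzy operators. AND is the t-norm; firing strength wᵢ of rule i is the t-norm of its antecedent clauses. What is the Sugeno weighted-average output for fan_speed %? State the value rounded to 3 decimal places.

39.452

R1 (z=63.9): few=0.89, high=0.96; AND[min(a, b)] → w = 0.89
R2 (z=20.1): crowded=0.67, ¬low=1−0.39=0.61; AND[min(a, b)] → w = 0.61
R3 (z=11.0): low=0.39, crowded=0.67; AND[min(a, b)] → w = 0.39
R4 (z=68.0): ¬high=1−0.96=0.04 → w = 0.04
Weighted average = (0.89·63.9 + 0.61·20.1 + 0.39·11.0 + 0.04·68.0) / (0.89 + 0.61 + 0.39 + 0.04)
  = 76.1420 / 1.9300 = 39.452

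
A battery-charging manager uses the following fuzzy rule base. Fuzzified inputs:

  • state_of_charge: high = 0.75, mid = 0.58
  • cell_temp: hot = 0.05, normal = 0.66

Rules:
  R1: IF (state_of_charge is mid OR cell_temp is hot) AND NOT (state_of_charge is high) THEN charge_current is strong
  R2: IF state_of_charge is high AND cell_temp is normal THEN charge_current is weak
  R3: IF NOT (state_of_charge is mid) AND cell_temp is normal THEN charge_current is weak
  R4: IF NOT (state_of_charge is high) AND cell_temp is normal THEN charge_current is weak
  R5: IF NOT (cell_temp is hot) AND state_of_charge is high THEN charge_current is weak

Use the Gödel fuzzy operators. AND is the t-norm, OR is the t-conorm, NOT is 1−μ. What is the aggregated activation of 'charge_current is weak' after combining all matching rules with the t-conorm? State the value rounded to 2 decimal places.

0.75

R1: (mid=0.58 OR hot=0.05) = 0.58; AND[min(a, b)] with ¬high=1−0.75=0.25 → w = 0.25
R2: high=0.75, normal=0.66; AND[min(a, b)] → w = 0.66
R3: ¬mid=1−0.58=0.42, normal=0.66; AND[min(a, b)] → w = 0.42
R4: ¬high=1−0.75=0.25, normal=0.66; AND[min(a, b)] → w = 0.25
R5: ¬hot=1−0.05=0.95, high=0.75; AND[min(a, b)] → w = 0.75
Rules with consequent 'weak': {R2, R3, R4, R5} → strengths 0.66, 0.42, 0.25, 0.75
Aggregate via t-conorm [max(a, b)]: 0.75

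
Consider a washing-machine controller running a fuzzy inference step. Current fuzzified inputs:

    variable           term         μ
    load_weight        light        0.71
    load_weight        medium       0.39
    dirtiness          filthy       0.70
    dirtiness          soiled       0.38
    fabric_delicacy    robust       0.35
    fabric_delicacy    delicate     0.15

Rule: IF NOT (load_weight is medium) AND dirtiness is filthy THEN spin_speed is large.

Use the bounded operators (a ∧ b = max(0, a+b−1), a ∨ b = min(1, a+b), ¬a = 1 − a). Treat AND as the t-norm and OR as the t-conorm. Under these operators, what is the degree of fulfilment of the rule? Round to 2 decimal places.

0.31

firing strength: ¬medium=1−0.39=0.61, filthy=0.70; AND[max(0, a+b−1)] → w = 0.31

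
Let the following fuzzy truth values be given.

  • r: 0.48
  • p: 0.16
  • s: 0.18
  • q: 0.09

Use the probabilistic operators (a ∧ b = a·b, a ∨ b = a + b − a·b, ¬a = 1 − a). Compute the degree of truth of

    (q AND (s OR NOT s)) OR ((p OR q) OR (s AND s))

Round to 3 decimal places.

NOT s = 1 − 0.1800 = 0.8200
s OR NOT s = a + b − a·b on (0.1800, 0.8200) = 0.8524
q AND (s OR NOT s) = a·b on (0.0900, 0.8524) = 0.0767
p OR q = a + b − a·b on (0.1600, 0.0900) = 0.2356
s AND s = a·b on (0.1800, 0.1800) = 0.0324
(p OR q) OR (s AND s) = a + b − a·b on (0.2356, 0.0324) = 0.2604
(q AND (s OR NOT s)) OR ((p OR q) OR (s AND s)) = a + b − a·b on (0.0767, 0.2604) = 0.3171

0.317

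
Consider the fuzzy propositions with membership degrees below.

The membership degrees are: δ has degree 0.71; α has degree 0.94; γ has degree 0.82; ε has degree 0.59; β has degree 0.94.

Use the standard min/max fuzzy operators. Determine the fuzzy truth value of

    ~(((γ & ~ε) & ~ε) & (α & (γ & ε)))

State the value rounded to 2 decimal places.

0.59

~ε = 1 − 0.59 = 0.41
γ & ~ε = min(a, b) on (0.82, 0.41) = 0.41
~ε = 1 − 0.59 = 0.41
(γ & ~ε) & ~ε = min(a, b) on (0.41, 0.41) = 0.41
γ & ε = min(a, b) on (0.82, 0.59) = 0.59
α & (γ & ε) = min(a, b) on (0.94, 0.59) = 0.59
((γ & ~ε) & ~ε) & (α & (γ & ε)) = min(a, b) on (0.41, 0.59) = 0.41
~(((γ & ~ε) & ~ε) & (α & (γ & ε))) = 1 − 0.41 = 0.59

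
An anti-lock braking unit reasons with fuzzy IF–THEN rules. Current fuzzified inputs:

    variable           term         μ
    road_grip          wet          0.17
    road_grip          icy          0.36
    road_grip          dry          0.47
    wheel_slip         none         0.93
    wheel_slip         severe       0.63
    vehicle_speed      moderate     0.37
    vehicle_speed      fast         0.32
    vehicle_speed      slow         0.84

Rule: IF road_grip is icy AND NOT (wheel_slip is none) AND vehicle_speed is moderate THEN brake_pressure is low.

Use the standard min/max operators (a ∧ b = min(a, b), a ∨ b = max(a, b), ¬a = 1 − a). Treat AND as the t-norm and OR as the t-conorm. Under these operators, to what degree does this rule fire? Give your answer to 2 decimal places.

0.07

firing strength: icy=0.36, ¬none=1−0.93=0.07, moderate=0.37; AND[min(a, b)] → w = 0.07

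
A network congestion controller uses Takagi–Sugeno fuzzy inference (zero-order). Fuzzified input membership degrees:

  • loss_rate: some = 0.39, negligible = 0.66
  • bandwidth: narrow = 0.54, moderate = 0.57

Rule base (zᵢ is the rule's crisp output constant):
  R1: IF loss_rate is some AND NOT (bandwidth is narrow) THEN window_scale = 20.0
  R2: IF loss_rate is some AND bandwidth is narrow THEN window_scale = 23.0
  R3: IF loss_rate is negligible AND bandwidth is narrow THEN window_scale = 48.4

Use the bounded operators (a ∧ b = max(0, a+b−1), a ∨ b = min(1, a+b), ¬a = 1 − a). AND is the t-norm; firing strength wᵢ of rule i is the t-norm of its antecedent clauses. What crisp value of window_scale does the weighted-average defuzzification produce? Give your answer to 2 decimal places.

R1 (z=20.0): some=0.39, ¬narrow=1−0.54=0.46; AND[max(0, a+b−1)] → w = 0.00
R2 (z=23.0): some=0.39, narrow=0.54; AND[max(0, a+b−1)] → w = 0.00
R3 (z=48.4): negligible=0.66, narrow=0.54; AND[max(0, a+b−1)] → w = 0.20
Weighted average = (0.00·20.0 + 0.00·23.0 + 0.20·48.4) / (0.00 + 0.00 + 0.20)
  = 9.6800 / 0.2000 = 48.40

48.40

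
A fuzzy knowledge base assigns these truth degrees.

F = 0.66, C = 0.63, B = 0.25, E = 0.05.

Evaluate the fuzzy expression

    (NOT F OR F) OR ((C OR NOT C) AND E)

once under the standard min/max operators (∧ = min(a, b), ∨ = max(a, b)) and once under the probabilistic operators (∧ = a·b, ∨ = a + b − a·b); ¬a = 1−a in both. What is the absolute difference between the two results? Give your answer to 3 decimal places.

Under standard min/max:
  NOT F = 1 − 0.66 = 0.34
  NOT F OR F = max(a, b) on (0.34, 0.66) = 0.66
  NOT C = 1 − 0.63 = 0.37
  C OR NOT C = max(a, b) on (0.63, 0.37) = 0.63
  (C OR NOT C) AND E = min(a, b) on (0.63, 0.05) = 0.05
  (NOT F OR F) OR ((C OR NOT C) AND E) = max(a, b) on (0.66, 0.05) = 0.66
  → value = 0.6600
Under probabilistic:
  NOT F = 1 − 0.6600 = 0.3400
  NOT F OR F = a + b − a·b on (0.3400, 0.6600) = 0.7756
  NOT C = 1 − 0.6300 = 0.3700
  C OR NOT C = a + b − a·b on (0.6300, 0.3700) = 0.7669
  (C OR NOT C) AND E = a·b on (0.7669, 0.0500) = 0.0383
  (NOT F OR F) OR ((C OR NOT C) AND E) = a + b − a·b on (0.7756, 0.0383) = 0.7842
  → value = 0.7842
|0.6600 − 0.7842| = 0.124

0.124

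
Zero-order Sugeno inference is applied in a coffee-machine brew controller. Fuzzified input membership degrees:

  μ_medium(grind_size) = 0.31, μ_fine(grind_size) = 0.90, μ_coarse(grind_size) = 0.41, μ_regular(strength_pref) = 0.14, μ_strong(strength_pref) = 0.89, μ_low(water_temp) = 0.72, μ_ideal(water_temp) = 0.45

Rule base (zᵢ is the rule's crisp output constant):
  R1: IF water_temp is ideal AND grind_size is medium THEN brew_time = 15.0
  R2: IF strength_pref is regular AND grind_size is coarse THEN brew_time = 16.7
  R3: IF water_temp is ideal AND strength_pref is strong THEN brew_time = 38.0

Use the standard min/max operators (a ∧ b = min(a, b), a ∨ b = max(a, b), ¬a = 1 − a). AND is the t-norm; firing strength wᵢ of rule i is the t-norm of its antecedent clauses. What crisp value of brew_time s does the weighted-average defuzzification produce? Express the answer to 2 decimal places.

R1 (z=15.0): ideal=0.45, medium=0.31; AND[min(a, b)] → w = 0.31
R2 (z=16.7): regular=0.14, coarse=0.41; AND[min(a, b)] → w = 0.14
R3 (z=38.0): ideal=0.45, strong=0.89; AND[min(a, b)] → w = 0.45
Weighted average = (0.31·15.0 + 0.14·16.7 + 0.45·38.0) / (0.31 + 0.14 + 0.45)
  = 24.0880 / 0.9000 = 26.76

26.76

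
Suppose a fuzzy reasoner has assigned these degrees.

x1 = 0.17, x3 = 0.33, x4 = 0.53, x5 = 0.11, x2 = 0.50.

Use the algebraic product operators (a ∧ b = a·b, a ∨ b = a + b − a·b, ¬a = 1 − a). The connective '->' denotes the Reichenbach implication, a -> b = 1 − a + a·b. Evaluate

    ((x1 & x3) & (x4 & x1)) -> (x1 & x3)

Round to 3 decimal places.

0.995

x1 & x3 = a·b on (0.1700, 0.3300) = 0.0561
x4 & x1 = a·b on (0.5300, 0.1700) = 0.0901
(x1 & x3) & (x4 & x1) = a·b on (0.0561, 0.0901) = 0.0051
x1 & x3 = a·b on (0.1700, 0.3300) = 0.0561
((x1 & x3) & (x4 & x1)) -> (x1 & x3)  [Reichenbach: 1 − a + a·b] with a=0.0051, b=0.0561 → 0.9952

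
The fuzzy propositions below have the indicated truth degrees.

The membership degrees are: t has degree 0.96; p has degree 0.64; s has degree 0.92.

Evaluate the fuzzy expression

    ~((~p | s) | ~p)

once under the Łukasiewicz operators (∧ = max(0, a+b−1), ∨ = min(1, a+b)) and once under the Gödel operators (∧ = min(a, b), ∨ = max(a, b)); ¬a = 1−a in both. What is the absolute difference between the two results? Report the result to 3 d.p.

Under Łukasiewicz:
  ~p = 1 − 0.64 = 0.36
  ~p | s = min(1, a+b) on (0.36, 0.92) = 1.00
  ~p = 1 − 0.64 = 0.36
  (~p | s) | ~p = min(1, a+b) on (1.00, 0.36) = 1.00
  ~((~p | s) | ~p) = 1 − 1.00 = 0.00
  → value = 0.0000
Under Gödel:
  ~p = 1 − 0.64 = 0.36
  ~p | s = max(a, b) on (0.36, 0.92) = 0.92
  ~p = 1 − 0.64 = 0.36
  (~p | s) | ~p = max(a, b) on (0.92, 0.36) = 0.92
  ~((~p | s) | ~p) = 1 − 0.92 = 0.08
  → value = 0.0800
|0.0000 − 0.0800| = 0.080

0.080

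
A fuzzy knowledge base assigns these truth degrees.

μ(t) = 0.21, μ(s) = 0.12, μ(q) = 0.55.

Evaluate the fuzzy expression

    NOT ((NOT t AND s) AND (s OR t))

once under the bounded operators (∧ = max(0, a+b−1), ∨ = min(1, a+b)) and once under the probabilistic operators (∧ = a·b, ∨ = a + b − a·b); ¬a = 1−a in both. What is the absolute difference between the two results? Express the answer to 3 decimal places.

Under bounded:
  NOT t = 1 − 0.21 = 0.79
  NOT t AND s = max(0, a+b−1) on (0.79, 0.12) = 0.00
  s OR t = min(1, a+b) on (0.12, 0.21) = 0.33
  (NOT t AND s) AND (s OR t) = max(0, a+b−1) on (0.00, 0.33) = 0.00
  NOT ((NOT t AND s) AND (s OR t)) = 1 − 0.00 = 1.00
  → value = 1.0000
Under probabilistic:
  NOT t = 1 − 0.2100 = 0.7900
  NOT t AND s = a·b on (0.7900, 0.1200) = 0.0948
  s OR t = a + b − a·b on (0.1200, 0.2100) = 0.3048
  (NOT t AND s) AND (s OR t) = a·b on (0.0948, 0.3048) = 0.0289
  NOT ((NOT t AND s) AND (s OR t)) = 1 − 0.0289 = 0.9711
  → value = 0.9711
|1.0000 − 0.9711| = 0.029

0.029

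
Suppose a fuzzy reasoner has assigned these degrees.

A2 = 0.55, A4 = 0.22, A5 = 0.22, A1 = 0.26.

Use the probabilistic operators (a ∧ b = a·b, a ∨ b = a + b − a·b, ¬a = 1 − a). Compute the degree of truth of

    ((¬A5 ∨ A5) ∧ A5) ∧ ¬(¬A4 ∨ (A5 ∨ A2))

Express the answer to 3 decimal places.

0.014

¬A5 = 1 − 0.2200 = 0.7800
¬A5 ∨ A5 = a + b − a·b on (0.7800, 0.2200) = 0.8284
(¬A5 ∨ A5) ∧ A5 = a·b on (0.8284, 0.2200) = 0.1822
¬A4 = 1 − 0.2200 = 0.7800
A5 ∨ A2 = a + b − a·b on (0.2200, 0.5500) = 0.6490
¬A4 ∨ (A5 ∨ A2) = a + b − a·b on (0.7800, 0.6490) = 0.9228
¬(¬A4 ∨ (A5 ∨ A2)) = 1 − 0.9228 = 0.0772
((¬A5 ∨ A5) ∧ A5) ∧ ¬(¬A4 ∨ (A5 ∨ A2)) = a·b on (0.1822, 0.0772) = 0.0141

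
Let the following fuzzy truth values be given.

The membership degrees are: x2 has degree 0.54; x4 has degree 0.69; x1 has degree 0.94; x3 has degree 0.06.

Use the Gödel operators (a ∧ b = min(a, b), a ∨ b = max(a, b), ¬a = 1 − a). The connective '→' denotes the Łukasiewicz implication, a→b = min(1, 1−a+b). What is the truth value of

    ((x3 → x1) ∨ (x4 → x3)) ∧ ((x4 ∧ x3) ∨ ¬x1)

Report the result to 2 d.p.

x3 → x1  [Łukasiewicz: min(1, 1−a+b)] with a=0.06, b=0.94 → 1.00
x4 → x3  [Łukasiewicz: min(1, 1−a+b)] with a=0.69, b=0.06 → 0.37
(x3 → x1) ∨ (x4 → x3) = max(a, b) on (1.00, 0.37) = 1.00
x4 ∧ x3 = min(a, b) on (0.69, 0.06) = 0.06
¬x1 = 1 − 0.94 = 0.06
(x4 ∧ x3) ∨ ¬x1 = max(a, b) on (0.06, 0.06) = 0.06
((x3 → x1) ∨ (x4 → x3)) ∧ ((x4 ∧ x3) ∨ ¬x1) = min(a, b) on (1.00, 0.06) = 0.06

0.06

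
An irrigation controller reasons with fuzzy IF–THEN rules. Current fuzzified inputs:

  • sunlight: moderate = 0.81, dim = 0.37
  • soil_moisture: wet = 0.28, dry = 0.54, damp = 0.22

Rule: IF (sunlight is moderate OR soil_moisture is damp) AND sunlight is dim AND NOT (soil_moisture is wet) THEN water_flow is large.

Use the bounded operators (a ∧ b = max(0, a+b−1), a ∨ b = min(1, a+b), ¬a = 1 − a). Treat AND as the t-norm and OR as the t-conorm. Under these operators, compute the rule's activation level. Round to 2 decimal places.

0.09

firing strength: (moderate=0.81 OR damp=0.22) = 1.00; AND[max(0, a+b−1)] with dim=0.37, ¬wet=1−0.28=0.72 → w = 0.09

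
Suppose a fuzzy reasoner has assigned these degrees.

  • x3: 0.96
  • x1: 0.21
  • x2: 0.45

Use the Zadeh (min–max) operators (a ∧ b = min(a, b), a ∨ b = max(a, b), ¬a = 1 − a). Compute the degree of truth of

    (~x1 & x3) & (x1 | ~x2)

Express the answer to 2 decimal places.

~x1 = 1 − 0.21 = 0.79
~x1 & x3 = min(a, b) on (0.79, 0.96) = 0.79
~x2 = 1 − 0.45 = 0.55
x1 | ~x2 = max(a, b) on (0.21, 0.55) = 0.55
(~x1 & x3) & (x1 | ~x2) = min(a, b) on (0.79, 0.55) = 0.55

0.55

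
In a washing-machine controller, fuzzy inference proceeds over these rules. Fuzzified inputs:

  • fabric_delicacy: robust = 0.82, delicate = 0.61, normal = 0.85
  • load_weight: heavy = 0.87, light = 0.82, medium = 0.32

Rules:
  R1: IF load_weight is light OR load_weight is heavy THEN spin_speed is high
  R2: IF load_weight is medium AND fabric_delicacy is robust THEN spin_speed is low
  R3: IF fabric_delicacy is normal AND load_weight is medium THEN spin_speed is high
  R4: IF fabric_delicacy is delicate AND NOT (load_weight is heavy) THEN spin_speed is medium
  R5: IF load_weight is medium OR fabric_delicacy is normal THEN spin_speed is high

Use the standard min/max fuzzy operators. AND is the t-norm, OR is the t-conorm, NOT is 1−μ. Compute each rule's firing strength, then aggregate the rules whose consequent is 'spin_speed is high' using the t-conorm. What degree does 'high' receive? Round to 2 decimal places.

R1: light=0.82, heavy=0.87; OR[max(a, b)] → w = 0.87
R2: medium=0.32, robust=0.82; AND[min(a, b)] → w = 0.32
R3: normal=0.85, medium=0.32; AND[min(a, b)] → w = 0.32
R4: delicate=0.61, ¬heavy=1−0.87=0.13; AND[min(a, b)] → w = 0.13
R5: medium=0.32, normal=0.85; OR[max(a, b)] → w = 0.85
Rules with consequent 'high': {R1, R3, R5} → strengths 0.87, 0.32, 0.85
Aggregate via t-conorm [max(a, b)]: 0.87

0.87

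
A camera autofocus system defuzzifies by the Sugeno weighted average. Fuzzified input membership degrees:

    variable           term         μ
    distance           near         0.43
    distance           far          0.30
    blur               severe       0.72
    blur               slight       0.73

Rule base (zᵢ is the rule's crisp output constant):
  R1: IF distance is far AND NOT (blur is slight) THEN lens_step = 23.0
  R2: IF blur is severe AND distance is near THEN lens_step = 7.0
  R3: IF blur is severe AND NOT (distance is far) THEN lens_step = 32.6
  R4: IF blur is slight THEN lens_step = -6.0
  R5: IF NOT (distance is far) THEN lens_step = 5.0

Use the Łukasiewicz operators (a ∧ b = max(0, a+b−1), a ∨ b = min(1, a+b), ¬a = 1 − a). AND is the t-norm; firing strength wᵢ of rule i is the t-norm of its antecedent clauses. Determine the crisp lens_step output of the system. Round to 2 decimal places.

R1 (z=23.0): far=0.30, ¬slight=1−0.73=0.27; AND[max(0, a+b−1)] → w = 0.00
R2 (z=7.0): severe=0.72, near=0.43; AND[max(0, a+b−1)] → w = 0.15
R3 (z=32.6): severe=0.72, ¬far=1−0.30=0.70; AND[max(0, a+b−1)] → w = 0.42
R4 (z=-6.0): slight=0.73 → w = 0.73
R5 (z=5.0): ¬far=1−0.30=0.70 → w = 0.70
Weighted average = (0.00·23.0 + 0.15·7.0 + 0.42·32.6 + 0.73·-6.0 + 0.70·5.0) / (0.00 + 0.15 + 0.42 + 0.73 + 0.70)
  = 13.8620 / 2.0000 = 6.93

6.93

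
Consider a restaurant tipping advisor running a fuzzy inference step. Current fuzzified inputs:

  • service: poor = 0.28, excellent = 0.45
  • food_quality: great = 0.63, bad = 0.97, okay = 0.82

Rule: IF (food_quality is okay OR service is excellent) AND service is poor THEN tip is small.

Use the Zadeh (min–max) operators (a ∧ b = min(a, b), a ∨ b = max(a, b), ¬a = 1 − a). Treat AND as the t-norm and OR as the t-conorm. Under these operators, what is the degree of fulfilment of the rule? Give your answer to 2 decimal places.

0.28

firing strength: (okay=0.82 OR excellent=0.45) = 0.82; AND[min(a, b)] with poor=0.28 → w = 0.28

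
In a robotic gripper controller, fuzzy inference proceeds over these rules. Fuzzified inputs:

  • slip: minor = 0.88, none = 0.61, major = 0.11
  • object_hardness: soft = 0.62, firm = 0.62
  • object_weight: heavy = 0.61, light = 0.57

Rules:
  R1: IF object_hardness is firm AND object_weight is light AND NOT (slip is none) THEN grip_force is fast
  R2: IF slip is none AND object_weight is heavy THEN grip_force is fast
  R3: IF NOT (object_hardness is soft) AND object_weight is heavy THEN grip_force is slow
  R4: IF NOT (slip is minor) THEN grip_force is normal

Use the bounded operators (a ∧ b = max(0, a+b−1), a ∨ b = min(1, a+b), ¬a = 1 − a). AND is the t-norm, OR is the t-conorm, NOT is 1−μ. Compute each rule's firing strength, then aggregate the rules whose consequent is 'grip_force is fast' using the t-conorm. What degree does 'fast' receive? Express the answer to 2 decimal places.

0.22

R1: firm=0.62, light=0.57, ¬none=1−0.61=0.39; AND[max(0, a+b−1)] → w = 0.00
R2: none=0.61, heavy=0.61; AND[max(0, a+b−1)] → w = 0.22
R3: ¬soft=1−0.62=0.38, heavy=0.61; AND[max(0, a+b−1)] → w = 0.00
R4: ¬minor=1−0.88=0.12 → w = 0.12
Rules with consequent 'fast': {R1, R2} → strengths 0.00, 0.22
Aggregate via t-conorm [min(1, a+b)]: 0.22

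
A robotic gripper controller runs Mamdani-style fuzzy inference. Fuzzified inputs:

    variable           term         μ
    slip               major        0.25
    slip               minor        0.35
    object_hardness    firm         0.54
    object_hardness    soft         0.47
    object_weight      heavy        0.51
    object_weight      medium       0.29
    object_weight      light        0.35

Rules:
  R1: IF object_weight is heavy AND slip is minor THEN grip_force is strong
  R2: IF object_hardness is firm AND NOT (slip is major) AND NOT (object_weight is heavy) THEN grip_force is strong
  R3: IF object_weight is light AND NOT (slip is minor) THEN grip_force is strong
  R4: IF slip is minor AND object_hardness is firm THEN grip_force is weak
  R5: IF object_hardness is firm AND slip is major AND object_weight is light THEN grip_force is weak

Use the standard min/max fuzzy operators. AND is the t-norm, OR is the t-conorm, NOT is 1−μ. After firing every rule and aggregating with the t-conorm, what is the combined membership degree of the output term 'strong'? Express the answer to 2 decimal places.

0.49

R1: heavy=0.51, minor=0.35; AND[min(a, b)] → w = 0.35
R2: firm=0.54, ¬major=1−0.25=0.75, ¬heavy=1−0.51=0.49; AND[min(a, b)] → w = 0.49
R3: light=0.35, ¬minor=1−0.35=0.65; AND[min(a, b)] → w = 0.35
R4: minor=0.35, firm=0.54; AND[min(a, b)] → w = 0.35
R5: firm=0.54, major=0.25, light=0.35; AND[min(a, b)] → w = 0.25
Rules with consequent 'strong': {R1, R2, R3} → strengths 0.35, 0.49, 0.35
Aggregate via t-conorm [max(a, b)]: 0.49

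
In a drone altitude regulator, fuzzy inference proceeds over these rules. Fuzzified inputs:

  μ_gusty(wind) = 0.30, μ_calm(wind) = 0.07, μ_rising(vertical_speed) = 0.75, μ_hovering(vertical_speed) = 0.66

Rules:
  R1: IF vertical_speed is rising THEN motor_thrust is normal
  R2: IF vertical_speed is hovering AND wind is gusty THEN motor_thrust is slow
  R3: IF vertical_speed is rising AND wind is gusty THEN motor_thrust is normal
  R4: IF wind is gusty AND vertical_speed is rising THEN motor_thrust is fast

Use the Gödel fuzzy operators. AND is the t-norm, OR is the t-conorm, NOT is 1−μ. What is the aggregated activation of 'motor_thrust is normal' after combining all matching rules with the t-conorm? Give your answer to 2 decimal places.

0.75

R1: rising=0.75 → w = 0.75
R2: hovering=0.66, gusty=0.30; AND[min(a, b)] → w = 0.30
R3: rising=0.75, gusty=0.30; AND[min(a, b)] → w = 0.30
R4: gusty=0.30, rising=0.75; AND[min(a, b)] → w = 0.30
Rules with consequent 'normal': {R1, R3} → strengths 0.75, 0.30
Aggregate via t-conorm [max(a, b)]: 0.75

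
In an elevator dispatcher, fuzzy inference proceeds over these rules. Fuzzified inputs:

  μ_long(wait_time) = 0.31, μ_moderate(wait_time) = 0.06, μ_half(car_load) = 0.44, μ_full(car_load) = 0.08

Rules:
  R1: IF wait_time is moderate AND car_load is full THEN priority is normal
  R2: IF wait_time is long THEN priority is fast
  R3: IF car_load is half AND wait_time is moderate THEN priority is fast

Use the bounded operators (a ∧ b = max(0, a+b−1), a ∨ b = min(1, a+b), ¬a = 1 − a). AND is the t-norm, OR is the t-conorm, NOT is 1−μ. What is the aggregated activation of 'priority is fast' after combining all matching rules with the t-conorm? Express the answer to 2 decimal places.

R1: moderate=0.06, full=0.08; AND[max(0, a+b−1)] → w = 0.00
R2: long=0.31 → w = 0.31
R3: half=0.44, moderate=0.06; AND[max(0, a+b−1)] → w = 0.00
Rules with consequent 'fast': {R2, R3} → strengths 0.31, 0.00
Aggregate via t-conorm [min(1, a+b)]: 0.31

0.31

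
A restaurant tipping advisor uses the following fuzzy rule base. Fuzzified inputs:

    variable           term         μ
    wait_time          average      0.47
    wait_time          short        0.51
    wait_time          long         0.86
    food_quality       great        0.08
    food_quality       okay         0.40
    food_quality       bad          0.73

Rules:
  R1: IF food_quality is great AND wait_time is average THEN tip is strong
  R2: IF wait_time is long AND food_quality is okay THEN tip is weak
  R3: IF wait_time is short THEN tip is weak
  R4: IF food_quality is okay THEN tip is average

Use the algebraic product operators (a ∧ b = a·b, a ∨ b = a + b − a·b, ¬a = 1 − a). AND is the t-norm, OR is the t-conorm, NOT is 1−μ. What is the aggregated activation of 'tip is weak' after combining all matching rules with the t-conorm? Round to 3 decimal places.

R1: great=0.08, average=0.47; AND[a·b] → w = 0.0376
R2: long=0.86, okay=0.40; AND[a·b] → w = 0.3440
R3: short=0.51 → w = 0.5100
R4: okay=0.40 → w = 0.4000
Rules with consequent 'weak': {R2, R3} → strengths 0.3440, 0.5100
Aggregate via t-conorm [a + b − a·b]: 0.6786

0.679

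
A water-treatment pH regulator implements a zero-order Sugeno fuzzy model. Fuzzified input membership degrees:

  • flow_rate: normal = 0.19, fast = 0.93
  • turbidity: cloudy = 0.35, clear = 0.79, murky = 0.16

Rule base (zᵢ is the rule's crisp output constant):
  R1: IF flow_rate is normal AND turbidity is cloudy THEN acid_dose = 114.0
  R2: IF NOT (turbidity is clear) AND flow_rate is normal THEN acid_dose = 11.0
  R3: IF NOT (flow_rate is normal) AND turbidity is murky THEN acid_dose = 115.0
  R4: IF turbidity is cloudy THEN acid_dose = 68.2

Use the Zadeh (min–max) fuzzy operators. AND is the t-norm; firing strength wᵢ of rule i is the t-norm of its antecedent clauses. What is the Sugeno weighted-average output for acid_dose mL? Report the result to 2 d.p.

74.18

R1 (z=114.0): normal=0.19, cloudy=0.35; AND[min(a, b)] → w = 0.19
R2 (z=11.0): ¬clear=1−0.79=0.21, normal=0.19; AND[min(a, b)] → w = 0.19
R3 (z=115.0): ¬normal=1−0.19=0.81, murky=0.16; AND[min(a, b)] → w = 0.16
R4 (z=68.2): cloudy=0.35 → w = 0.35
Weighted average = (0.19·114.0 + 0.19·11.0 + 0.16·115.0 + 0.35·68.2) / (0.19 + 0.19 + 0.16 + 0.35)
  = 66.0200 / 0.8900 = 74.18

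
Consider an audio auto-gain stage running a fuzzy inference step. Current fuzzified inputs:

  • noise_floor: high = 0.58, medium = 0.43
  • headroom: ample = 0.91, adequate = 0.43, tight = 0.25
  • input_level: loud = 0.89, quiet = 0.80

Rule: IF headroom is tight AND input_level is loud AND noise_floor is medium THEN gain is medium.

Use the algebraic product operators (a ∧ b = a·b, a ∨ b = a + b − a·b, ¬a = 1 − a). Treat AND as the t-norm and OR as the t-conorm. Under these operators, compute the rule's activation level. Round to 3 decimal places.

0.096

firing strength: tight=0.25, loud=0.89, medium=0.43; AND[a·b] → w = 0.0957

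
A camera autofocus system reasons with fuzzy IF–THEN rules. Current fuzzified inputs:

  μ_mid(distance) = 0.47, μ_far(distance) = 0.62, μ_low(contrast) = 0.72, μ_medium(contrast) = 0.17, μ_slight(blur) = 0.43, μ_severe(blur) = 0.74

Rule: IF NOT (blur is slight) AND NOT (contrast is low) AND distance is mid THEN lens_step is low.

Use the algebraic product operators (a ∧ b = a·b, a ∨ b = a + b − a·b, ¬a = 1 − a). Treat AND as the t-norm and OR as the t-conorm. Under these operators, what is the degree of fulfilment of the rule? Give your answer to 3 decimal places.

firing strength: ¬slight=1−0.43=0.57, ¬low=1−0.72=0.28, mid=0.47; AND[a·b] → w = 0.0750

0.075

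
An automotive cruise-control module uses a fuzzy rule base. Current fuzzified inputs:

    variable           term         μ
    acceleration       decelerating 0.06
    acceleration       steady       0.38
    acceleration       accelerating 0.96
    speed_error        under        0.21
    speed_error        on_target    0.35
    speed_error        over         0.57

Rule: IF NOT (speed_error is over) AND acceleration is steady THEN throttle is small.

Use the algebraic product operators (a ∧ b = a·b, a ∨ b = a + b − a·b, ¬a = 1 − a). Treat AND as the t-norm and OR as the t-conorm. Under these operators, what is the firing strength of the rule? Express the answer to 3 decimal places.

0.163

firing strength: ¬over=1−0.57=0.43, steady=0.38; AND[a·b] → w = 0.1634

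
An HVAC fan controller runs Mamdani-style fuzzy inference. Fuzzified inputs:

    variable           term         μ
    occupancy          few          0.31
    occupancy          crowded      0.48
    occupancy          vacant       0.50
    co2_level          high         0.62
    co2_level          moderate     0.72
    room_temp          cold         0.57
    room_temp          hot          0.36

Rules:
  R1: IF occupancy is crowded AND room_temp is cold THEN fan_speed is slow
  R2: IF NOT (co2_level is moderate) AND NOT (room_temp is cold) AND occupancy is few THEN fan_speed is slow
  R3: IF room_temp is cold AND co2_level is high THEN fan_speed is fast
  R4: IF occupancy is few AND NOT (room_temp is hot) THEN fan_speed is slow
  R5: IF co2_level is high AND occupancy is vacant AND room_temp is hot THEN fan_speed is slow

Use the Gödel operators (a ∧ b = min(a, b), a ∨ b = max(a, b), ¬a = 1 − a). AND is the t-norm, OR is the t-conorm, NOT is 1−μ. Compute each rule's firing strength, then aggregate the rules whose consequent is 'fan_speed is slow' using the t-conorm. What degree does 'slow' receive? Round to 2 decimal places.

0.48

R1: crowded=0.48, cold=0.57; AND[min(a, b)] → w = 0.48
R2: ¬moderate=1−0.72=0.28, ¬cold=1−0.57=0.43, few=0.31; AND[min(a, b)] → w = 0.28
R3: cold=0.57, high=0.62; AND[min(a, b)] → w = 0.57
R4: few=0.31, ¬hot=1−0.36=0.64; AND[min(a, b)] → w = 0.31
R5: high=0.62, vacant=0.50, hot=0.36; AND[min(a, b)] → w = 0.36
Rules with consequent 'slow': {R1, R2, R4, R5} → strengths 0.48, 0.28, 0.31, 0.36
Aggregate via t-conorm [max(a, b)]: 0.48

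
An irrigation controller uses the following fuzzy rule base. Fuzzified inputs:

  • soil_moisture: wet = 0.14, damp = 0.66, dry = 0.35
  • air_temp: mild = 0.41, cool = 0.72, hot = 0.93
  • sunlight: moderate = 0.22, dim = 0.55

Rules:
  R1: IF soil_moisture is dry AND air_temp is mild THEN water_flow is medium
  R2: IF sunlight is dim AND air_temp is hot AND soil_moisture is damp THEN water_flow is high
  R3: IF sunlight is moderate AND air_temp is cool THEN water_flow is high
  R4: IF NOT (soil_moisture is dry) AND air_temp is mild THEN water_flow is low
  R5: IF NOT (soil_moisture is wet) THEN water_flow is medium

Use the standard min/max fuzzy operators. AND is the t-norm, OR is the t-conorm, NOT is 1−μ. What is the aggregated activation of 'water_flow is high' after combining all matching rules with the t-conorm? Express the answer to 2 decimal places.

R1: dry=0.35, mild=0.41; AND[min(a, b)] → w = 0.35
R2: dim=0.55, hot=0.93, damp=0.66; AND[min(a, b)] → w = 0.55
R3: moderate=0.22, cool=0.72; AND[min(a, b)] → w = 0.22
R4: ¬dry=1−0.35=0.65, mild=0.41; AND[min(a, b)] → w = 0.41
R5: ¬wet=1−0.14=0.86 → w = 0.86
Rules with consequent 'high': {R2, R3} → strengths 0.55, 0.22
Aggregate via t-conorm [max(a, b)]: 0.55

0.55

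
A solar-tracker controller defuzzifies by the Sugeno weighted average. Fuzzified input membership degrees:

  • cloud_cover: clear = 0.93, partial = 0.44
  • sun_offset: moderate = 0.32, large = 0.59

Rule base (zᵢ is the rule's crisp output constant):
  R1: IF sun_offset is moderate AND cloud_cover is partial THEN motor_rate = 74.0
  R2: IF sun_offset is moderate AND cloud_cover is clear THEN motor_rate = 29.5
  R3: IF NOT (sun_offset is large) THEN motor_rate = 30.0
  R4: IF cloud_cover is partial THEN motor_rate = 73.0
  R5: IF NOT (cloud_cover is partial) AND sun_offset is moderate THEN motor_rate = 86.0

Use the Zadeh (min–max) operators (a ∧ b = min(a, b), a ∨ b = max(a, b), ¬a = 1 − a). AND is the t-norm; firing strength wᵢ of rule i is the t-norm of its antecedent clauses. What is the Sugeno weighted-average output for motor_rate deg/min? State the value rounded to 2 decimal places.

58.04

R1 (z=74.0): moderate=0.32, partial=0.44; AND[min(a, b)] → w = 0.32
R2 (z=29.5): moderate=0.32, clear=0.93; AND[min(a, b)] → w = 0.32
R3 (z=30.0): ¬large=1−0.59=0.41 → w = 0.41
R4 (z=73.0): partial=0.44 → w = 0.44
R5 (z=86.0): ¬partial=1−0.44=0.56, moderate=0.32; AND[min(a, b)] → w = 0.32
Weighted average = (0.32·74.0 + 0.32·29.5 + 0.41·30.0 + 0.44·73.0 + 0.32·86.0) / (0.32 + 0.32 + 0.41 + 0.44 + 0.32)
  = 105.0600 / 1.8100 = 58.04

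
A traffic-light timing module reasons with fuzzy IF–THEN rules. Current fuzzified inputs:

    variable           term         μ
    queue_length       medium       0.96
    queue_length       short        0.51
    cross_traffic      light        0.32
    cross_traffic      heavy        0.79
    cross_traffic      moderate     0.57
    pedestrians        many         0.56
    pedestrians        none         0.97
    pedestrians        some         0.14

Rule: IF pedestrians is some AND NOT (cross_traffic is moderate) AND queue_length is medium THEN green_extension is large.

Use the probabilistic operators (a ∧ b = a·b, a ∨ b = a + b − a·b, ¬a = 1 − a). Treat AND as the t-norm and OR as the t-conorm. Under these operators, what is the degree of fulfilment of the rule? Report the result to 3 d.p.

0.058

firing strength: some=0.14, ¬moderate=1−0.57=0.43, medium=0.96; AND[a·b] → w = 0.0578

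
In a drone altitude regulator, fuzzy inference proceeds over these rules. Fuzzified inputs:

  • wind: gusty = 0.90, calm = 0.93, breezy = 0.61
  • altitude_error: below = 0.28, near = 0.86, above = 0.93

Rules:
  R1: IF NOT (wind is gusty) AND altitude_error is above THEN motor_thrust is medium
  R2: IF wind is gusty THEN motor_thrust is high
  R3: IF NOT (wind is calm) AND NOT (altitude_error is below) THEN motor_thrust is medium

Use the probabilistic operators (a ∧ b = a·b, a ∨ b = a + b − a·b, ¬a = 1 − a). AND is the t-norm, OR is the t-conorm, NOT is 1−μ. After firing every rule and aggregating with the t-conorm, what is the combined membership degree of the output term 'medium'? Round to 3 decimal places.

R1: ¬gusty=1−0.90=0.10, above=0.93; AND[a·b] → w = 0.0930
R2: gusty=0.90 → w = 0.9000
R3: ¬calm=1−0.93=0.07, ¬below=1−0.28=0.72; AND[a·b] → w = 0.0504
Rules with consequent 'medium': {R1, R3} → strengths 0.0930, 0.0504
Aggregate via t-conorm [a + b − a·b]: 0.1387

0.139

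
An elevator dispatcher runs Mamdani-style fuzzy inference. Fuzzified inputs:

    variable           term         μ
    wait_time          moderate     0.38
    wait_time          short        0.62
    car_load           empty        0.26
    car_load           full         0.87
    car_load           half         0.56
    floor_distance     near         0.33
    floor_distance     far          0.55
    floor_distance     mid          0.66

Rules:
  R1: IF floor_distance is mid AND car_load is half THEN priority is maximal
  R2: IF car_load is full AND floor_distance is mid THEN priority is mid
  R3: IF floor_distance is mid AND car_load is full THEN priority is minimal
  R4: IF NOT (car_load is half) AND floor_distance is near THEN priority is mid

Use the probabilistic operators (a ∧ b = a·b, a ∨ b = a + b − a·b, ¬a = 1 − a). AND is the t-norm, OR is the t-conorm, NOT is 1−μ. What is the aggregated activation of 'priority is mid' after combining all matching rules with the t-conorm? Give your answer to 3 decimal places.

0.636

R1: mid=0.66, half=0.56; AND[a·b] → w = 0.3696
R2: full=0.87, mid=0.66; AND[a·b] → w = 0.5742
R3: mid=0.66, full=0.87; AND[a·b] → w = 0.5742
R4: ¬half=1−0.56=0.44, near=0.33; AND[a·b] → w = 0.1452
Rules with consequent 'mid': {R2, R4} → strengths 0.5742, 0.1452
Aggregate via t-conorm [a + b − a·b]: 0.6360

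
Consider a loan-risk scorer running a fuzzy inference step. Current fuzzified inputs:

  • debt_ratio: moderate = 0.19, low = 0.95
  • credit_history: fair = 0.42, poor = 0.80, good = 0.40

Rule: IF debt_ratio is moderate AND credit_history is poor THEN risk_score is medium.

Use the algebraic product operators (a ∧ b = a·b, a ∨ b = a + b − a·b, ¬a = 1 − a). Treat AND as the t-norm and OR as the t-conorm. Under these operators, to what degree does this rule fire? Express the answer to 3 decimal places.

firing strength: moderate=0.19, poor=0.80; AND[a·b] → w = 0.1520

0.152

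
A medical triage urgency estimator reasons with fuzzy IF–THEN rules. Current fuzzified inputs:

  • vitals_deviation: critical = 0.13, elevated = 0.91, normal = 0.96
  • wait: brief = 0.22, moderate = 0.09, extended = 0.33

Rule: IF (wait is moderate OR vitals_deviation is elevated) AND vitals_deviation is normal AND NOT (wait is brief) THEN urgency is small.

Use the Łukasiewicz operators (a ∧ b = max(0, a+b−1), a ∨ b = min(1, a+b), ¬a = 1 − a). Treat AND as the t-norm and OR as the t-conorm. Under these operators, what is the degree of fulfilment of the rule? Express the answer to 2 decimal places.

0.74

firing strength: (moderate=0.09 OR elevated=0.91) = 1.00; AND[max(0, a+b−1)] with normal=0.96, ¬brief=1−0.22=0.78 → w = 0.74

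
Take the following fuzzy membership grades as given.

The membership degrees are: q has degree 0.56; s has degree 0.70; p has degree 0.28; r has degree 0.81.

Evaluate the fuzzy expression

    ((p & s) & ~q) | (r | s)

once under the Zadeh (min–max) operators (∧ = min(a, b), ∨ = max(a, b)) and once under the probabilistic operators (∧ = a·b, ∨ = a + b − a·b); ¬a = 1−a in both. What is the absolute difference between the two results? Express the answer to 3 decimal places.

Under Zadeh (min–max):
  p & s = min(a, b) on (0.28, 0.70) = 0.28
  ~q = 1 − 0.56 = 0.44
  (p & s) & ~q = min(a, b) on (0.28, 0.44) = 0.28
  r | s = max(a, b) on (0.81, 0.70) = 0.81
  ((p & s) & ~q) | (r | s) = max(a, b) on (0.28, 0.81) = 0.81
  → value = 0.8100
Under probabilistic:
  p & s = a·b on (0.2800, 0.7000) = 0.1960
  ~q = 1 − 0.5600 = 0.4400
  (p & s) & ~q = a·b on (0.1960, 0.4400) = 0.0862
  r | s = a + b − a·b on (0.8100, 0.7000) = 0.9430
  ((p & s) & ~q) | (r | s) = a + b − a·b on (0.0862, 0.9430) = 0.9479
  → value = 0.9479
|0.8100 − 0.9479| = 0.138

0.138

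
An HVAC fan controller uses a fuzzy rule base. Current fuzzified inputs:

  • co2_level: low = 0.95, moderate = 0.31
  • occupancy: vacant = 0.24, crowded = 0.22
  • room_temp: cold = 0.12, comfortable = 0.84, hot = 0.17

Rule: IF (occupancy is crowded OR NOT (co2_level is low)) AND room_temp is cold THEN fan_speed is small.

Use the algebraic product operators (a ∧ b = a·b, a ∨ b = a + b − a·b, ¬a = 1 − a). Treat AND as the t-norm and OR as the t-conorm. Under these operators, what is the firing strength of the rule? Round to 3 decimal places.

0.031

firing strength: (crowded=0.22 OR ¬low=1−0.95=0.05) = 0.2590; AND[a·b] with cold=0.12 → w = 0.0311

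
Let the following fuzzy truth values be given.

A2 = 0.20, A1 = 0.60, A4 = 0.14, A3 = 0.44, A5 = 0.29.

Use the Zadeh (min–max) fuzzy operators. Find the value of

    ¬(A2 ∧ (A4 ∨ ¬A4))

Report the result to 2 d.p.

0.80

¬A4 = 1 − 0.14 = 0.86
A4 ∨ ¬A4 = max(a, b) on (0.14, 0.86) = 0.86
A2 ∧ (A4 ∨ ¬A4) = min(a, b) on (0.20, 0.86) = 0.20
¬(A2 ∧ (A4 ∨ ¬A4)) = 1 − 0.20 = 0.80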